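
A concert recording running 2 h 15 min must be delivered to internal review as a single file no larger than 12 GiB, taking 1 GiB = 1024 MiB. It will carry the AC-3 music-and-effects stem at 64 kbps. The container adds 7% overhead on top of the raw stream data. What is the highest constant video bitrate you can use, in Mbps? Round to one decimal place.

11.8 Mbps

Budget: 12 GiB = 103079.2 Mb.
Stream payload after overhead: 103079.2 / 1.07 = 96335.7 Mb.
2 h 15 min = 135 min = 8100 s
Total bitrate budget: 96335.7 Mb / 8100 s = 11.893 Mbps.
Audio: 64 kbps = 0.064 Mbps.
Video: 11.893 − 0.064 = 11.829 Mbps.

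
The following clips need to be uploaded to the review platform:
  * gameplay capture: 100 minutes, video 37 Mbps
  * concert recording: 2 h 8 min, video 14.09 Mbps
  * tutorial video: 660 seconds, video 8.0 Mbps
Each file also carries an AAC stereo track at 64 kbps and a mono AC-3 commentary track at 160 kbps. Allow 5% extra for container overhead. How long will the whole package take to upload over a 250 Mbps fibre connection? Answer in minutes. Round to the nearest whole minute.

Audio total: 64 + 160 = 224 kbps = 0.224 Mbps.
gameplay capture: 37.224 Mbps × 6000 s × 1.05 = 234511.2 Mb
concert recording: 14.314 Mbps × 7680 s × 1.05 = 115428.1 Mb
tutorial video: 8.224 Mbps × 660 s × 1.05 = 5699.2 Mb
Total: 355638.5 Mb = 44454.8 MB.
At 250 Mbps: 355638.5 / 250 = 1423 s ≈ 23.7 minutes.

24 minutes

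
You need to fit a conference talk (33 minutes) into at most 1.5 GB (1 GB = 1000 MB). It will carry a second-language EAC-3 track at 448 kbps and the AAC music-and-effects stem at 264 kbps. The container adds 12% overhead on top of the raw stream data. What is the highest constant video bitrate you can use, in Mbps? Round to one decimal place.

4.7 Mbps

Budget: 1.5 GB = 12000.0 Mb.
Stream payload after overhead: 12000.0 / 1.12 = 10714.3 Mb.
33 min = 1980 s
Total bitrate budget: 10714.3 Mb / 1980 s = 5.411 Mbps.
Audio total: 448 + 264 = 712 kbps = 0.712 Mbps.
Video: 5.411 − 0.712 = 4.699 Mbps.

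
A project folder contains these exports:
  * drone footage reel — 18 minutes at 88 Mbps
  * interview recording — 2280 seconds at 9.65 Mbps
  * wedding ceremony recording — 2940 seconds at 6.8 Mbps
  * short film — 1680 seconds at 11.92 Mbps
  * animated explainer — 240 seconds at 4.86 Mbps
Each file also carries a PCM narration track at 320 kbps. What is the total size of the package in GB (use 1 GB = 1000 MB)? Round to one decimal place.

20.1 GB

Audio: 320 kbps = 0.320 Mbps.
drone footage reel: 88.320 Mbps × 1080 s = 95385.6 Mb
interview recording: 9.970 Mbps × 2280 s = 22731.6 Mb
wedding ceremony recording: 7.120 Mbps × 2940 s = 20932.8 Mb
short film: 12.240 Mbps × 1680 s = 20563.2 Mb
animated explainer: 5.180 Mbps × 240 s = 1243.2 Mb
Total: 160856.4 Mb = 20107.0 MB.
= 20.11 GB.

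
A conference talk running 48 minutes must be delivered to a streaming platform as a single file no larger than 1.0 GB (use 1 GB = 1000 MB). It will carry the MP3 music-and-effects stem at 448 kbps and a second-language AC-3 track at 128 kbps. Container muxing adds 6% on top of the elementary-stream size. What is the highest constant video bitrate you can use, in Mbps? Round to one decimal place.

2.0 Mbps

Budget: 1.0 GB = 8000.0 Mb.
Stream payload after overhead: 8000.0 / 1.06 = 7547.2 Mb.
48 min = 2880 s
Total bitrate budget: 7547.2 Mb / 2880 s = 2.621 Mbps.
Audio total: 448 + 128 = 576 kbps = 0.576 Mbps.
Video: 2.621 − 0.576 = 2.045 Mbps.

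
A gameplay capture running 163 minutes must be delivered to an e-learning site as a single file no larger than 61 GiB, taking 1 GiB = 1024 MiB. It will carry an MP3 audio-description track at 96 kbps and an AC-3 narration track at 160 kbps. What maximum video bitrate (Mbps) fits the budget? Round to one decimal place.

53.3 Mbps

Budget: 61 GiB = 523986.0 Mb.
163 min = 9780 s
Total bitrate budget: 523986.0 Mb / 9780 s = 53.577 Mbps.
Audio total: 96 + 160 = 256 kbps = 0.256 Mbps.
Video: 53.577 − 0.256 = 53.321 Mbps.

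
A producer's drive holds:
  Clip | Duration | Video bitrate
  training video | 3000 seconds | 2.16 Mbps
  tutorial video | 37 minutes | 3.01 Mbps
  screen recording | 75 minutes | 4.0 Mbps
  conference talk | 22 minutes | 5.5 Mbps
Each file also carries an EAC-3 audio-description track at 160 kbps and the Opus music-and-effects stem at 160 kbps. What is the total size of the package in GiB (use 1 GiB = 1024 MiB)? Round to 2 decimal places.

4.88 GiB

Audio total: 160 + 160 = 320 kbps = 0.320 Mbps.
training video: 2.480 Mbps × 3000 s = 7440.0 Mb
tutorial video: 3.330 Mbps × 2220 s = 7392.6 Mb
screen recording: 4.320 Mbps × 4500 s = 19440.0 Mb
conference talk: 5.820 Mbps × 1320 s = 7682.4 Mb
Total: 41955.0 Mb = 5244.4 MB.
= 4.884 GiB.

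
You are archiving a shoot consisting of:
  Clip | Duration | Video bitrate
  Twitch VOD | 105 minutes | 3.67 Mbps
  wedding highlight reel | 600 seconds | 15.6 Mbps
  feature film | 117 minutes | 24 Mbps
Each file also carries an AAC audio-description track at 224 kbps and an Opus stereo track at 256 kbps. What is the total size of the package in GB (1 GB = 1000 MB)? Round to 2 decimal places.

25.96 GB

Audio total: 224 + 256 = 480 kbps = 0.480 Mbps.
Twitch VOD: 4.150 Mbps × 6300 s = 26145.0 Mb
wedding highlight reel: 16.080 Mbps × 600 s = 9648.0 Mb
feature film: 24.480 Mbps × 7020 s = 171849.6 Mb
Total: 207642.6 Mb = 25955.3 MB.
= 25.96 GB.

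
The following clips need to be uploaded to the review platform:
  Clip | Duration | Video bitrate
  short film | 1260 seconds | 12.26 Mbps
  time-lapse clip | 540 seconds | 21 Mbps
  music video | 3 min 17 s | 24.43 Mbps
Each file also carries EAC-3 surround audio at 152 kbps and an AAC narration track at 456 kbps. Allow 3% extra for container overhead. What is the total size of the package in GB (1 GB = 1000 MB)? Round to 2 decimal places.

4.22 GB

Audio total: 152 + 456 = 608 kbps = 0.608 Mbps.
short film: 12.868 Mbps × 1260 s × 1.03 = 16700.1 Mb
time-lapse clip: 21.608 Mbps × 540 s × 1.03 = 12018.4 Mb
music video: 25.038 Mbps × 197 s × 1.03 = 5080.5 Mb
Total: 33798.9 Mb = 4224.9 MB.
= 4.225 GB.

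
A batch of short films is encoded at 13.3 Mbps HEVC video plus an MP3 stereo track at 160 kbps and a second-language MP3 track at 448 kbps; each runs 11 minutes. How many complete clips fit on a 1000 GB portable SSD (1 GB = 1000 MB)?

871

11 min = 660 s
Audio total: 160 + 448 = 608 kbps = 0.608 Mbps.
Total bitrate: 13.908 Mbps.
Per item: 13.908 Mbps × 660 s = 9,179 Mb = 1,147 MB.
Capacity: 1000 GB = 8,000,000 Mb; 871.53 items → 871 complete.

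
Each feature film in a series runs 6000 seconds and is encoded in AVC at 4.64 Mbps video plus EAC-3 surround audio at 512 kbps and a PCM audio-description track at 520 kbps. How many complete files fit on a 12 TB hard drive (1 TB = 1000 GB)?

2820

Audio total: 512 + 520 = 1032 kbps = 1.032 Mbps.
Total bitrate: 5.672 Mbps.
Per item: 5.672 Mbps × 6000 s = 34,032 Mb = 4,254 MB.
Capacity: 12 TB = 96,000,000 Mb; 2820.87 items → 2820 complete.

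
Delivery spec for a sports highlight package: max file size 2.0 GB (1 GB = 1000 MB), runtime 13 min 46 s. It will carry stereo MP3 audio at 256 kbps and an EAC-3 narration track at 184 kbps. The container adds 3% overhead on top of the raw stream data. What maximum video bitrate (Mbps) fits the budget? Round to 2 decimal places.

Budget: 2.0 GB = 16000.0 Mb.
Stream payload after overhead: 16000.0 / 1.03 = 15534.0 Mb.
13 min 46 s = 826 s
Total bitrate budget: 15534.0 Mb / 826 s = 18.806 Mbps.
Audio total: 256 + 184 = 440 kbps = 0.440 Mbps.
Video: 18.806 − 0.440 = 18.366 Mbps.

18.37 Mbps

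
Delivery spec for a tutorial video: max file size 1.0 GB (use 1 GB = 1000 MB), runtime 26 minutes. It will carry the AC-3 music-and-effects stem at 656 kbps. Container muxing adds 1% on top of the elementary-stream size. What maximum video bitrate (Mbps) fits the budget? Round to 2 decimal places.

4.42 Mbps

Budget: 1.0 GB = 8000.0 Mb.
Stream payload after overhead: 8000.0 / 1.01 = 7920.8 Mb.
26 min = 1560 s
Total bitrate budget: 7920.8 Mb / 1560 s = 5.077 Mbps.
Audio: 656 kbps = 0.656 Mbps.
Video: 5.077 − 0.656 = 4.421 Mbps.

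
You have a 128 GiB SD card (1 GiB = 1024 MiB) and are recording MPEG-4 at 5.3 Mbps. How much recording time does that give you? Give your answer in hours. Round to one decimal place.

Capacity: 128 GiB = 1,099,512 Mb.
Recording time: 1,099,512 / 5.300 = 207,455 s ≈ 57.6 hours.

57.6 hours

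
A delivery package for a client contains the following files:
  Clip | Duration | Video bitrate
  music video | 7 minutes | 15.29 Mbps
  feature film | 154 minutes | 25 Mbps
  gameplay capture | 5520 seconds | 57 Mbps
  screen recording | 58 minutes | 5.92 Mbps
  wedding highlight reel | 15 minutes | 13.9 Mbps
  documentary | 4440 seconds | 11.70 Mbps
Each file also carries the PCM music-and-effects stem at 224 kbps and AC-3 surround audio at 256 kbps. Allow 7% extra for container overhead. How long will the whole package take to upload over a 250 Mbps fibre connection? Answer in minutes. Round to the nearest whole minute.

46 minutes

Audio total: 224 + 256 = 480 kbps = 0.480 Mbps.
music video: 15.770 Mbps × 420 s × 1.07 = 7087.0 Mb
feature film: 25.480 Mbps × 9240 s × 1.07 = 251915.7 Mb
gameplay capture: 57.480 Mbps × 5520 s × 1.07 = 339499.9 Mb
screen recording: 6.400 Mbps × 3480 s × 1.07 = 23831.0 Mb
wedding highlight reel: 14.380 Mbps × 900 s × 1.07 = 13847.9 Mb
documentary: 12.180 Mbps × 4440 s × 1.07 = 57864.7 Mb
Total: 694046.3 Mb = 86755.8 MB.
At 250 Mbps: 694046.3 / 250 = 2776 s ≈ 46.3 minutes.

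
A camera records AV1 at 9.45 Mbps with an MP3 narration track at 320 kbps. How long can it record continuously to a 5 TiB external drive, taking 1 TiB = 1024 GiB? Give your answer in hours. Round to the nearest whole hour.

1250 hours

Audio: 320 kbps = 0.320 Mbps.
Total bitrate: 9.45 + 0.320 = 9.770 Mbps.
Capacity: 5 TiB = 43,980,465 Mb.
Recording time: 43,980,465 / 9.770 = 4,501,583 s ≈ 1,250 hours.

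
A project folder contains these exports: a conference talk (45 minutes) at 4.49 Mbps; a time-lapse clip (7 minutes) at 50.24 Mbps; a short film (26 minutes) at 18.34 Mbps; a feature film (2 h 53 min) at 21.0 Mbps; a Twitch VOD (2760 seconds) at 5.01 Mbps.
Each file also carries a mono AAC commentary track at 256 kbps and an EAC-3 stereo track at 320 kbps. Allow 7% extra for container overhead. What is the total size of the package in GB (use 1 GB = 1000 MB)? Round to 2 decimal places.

40.65 GB

Audio total: 256 + 320 = 576 kbps = 0.576 Mbps.
conference talk: 5.066 Mbps × 2700 s × 1.07 = 14635.7 Mb
time-lapse clip: 50.816 Mbps × 420 s × 1.07 = 22836.7 Mb
short film: 18.916 Mbps × 1560 s × 1.07 = 31574.6 Mb
feature film: 21.576 Mbps × 10380 s × 1.07 = 239636.0 Mb
Twitch VOD: 5.586 Mbps × 2760 s × 1.07 = 16496.6 Mb
Total: 325179.5 Mb = 40647.4 MB.
= 40.65 GB.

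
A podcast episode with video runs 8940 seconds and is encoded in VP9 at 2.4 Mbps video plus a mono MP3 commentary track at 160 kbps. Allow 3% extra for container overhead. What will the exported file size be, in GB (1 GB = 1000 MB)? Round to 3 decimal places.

Audio: 160 kbps = 0.160 Mbps.
Total bitrate: 2.4 + 0.160 = 2.560 Mbps.
Stream data: 2.560 Mbps × 8940 s = 22886.4 Mb.
With 3% container overhead: ×1.03.
23,573 Mb ÷ 8 = 2,947 MB → 2.947 GB.

2.947 GB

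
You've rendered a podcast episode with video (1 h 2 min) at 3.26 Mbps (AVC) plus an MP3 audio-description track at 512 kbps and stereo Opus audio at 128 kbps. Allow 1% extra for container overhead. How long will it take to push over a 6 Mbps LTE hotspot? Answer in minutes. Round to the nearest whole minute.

1 h 2 min = 62 min = 3720 s
Audio total: 512 + 128 = 640 kbps = 0.640 Mbps.
Total bitrate: 3.900 Mbps.
File: 3.900 Mbps × 3720 s = 14508.0 Mb.
With 1% container overhead: ×1.01. → 14653.1 Mb.
At 6 Mbps: 14653.1 / 6 = 2442.2 s ≈ 40.7 minutes.

41 minutes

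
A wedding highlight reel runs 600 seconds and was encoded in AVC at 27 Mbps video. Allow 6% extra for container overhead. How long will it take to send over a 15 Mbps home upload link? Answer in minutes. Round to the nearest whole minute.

File: 27.000 Mbps × 600 s = 16200.0 Mb.
With 6% container overhead: ×1.06. → 17172.0 Mb.
At 15 Mbps: 17172.0 / 15 = 1144.8 s ≈ 19.1 minutes.

19 minutes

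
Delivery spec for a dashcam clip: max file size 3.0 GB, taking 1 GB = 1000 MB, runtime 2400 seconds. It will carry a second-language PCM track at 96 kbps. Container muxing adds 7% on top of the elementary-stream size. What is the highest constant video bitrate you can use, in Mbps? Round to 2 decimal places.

9.25 Mbps

Budget: 3.0 GB = 24000.0 Mb.
Stream payload after overhead: 24000.0 / 1.07 = 22429.9 Mb.
Total bitrate budget: 22429.9 Mb / 2400 s = 9.346 Mbps.
Audio: 96 kbps = 0.096 Mbps.
Video: 9.346 − 0.096 = 9.250 Mbps.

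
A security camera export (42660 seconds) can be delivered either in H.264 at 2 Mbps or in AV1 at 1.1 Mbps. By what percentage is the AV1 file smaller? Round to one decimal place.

45.0%

H.264: 2.000 Mbps × 42660 s = 85320.0 Mb = 10.665 GB.
AV1: 1.100 Mbps × 42660 s = 46926.0 Mb = 5.866 GB.
Reduction: (1 − 5.866/10.665) × 100 = 45.00%.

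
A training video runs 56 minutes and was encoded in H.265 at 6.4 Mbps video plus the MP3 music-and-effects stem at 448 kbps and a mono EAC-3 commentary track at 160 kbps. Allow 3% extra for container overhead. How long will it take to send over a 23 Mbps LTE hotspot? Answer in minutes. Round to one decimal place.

56 min = 3360 s
Audio total: 448 + 160 = 608 kbps = 0.608 Mbps.
Total bitrate: 7.008 Mbps.
File: 7.008 Mbps × 3360 s = 23546.9 Mb.
With 3% container overhead: ×1.03. → 24253.3 Mb.
At 23 Mbps: 24253.3 / 23 = 1054.5 s ≈ 17.6 minutes.

17.6 minutes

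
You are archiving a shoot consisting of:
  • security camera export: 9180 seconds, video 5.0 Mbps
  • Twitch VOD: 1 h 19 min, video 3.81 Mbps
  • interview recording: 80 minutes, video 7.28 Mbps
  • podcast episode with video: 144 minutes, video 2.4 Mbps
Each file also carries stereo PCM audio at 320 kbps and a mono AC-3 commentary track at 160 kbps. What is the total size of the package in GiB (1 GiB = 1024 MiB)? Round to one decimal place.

15.5 GiB

Audio total: 320 + 160 = 480 kbps = 0.480 Mbps.
security camera export: 5.480 Mbps × 9180 s = 50306.4 Mb
Twitch VOD: 4.290 Mbps × 4740 s = 20334.6 Mb
interview recording: 7.760 Mbps × 4800 s = 37248.0 Mb
podcast episode with video: 2.880 Mbps × 8640 s = 24883.2 Mb
Total: 132772.2 Mb = 16596.5 MB.
= 15.46 GiB.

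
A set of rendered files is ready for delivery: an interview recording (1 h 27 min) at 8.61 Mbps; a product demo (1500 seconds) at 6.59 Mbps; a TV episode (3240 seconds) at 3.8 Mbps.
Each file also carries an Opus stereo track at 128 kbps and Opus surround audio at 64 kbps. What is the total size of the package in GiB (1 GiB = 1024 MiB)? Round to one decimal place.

8.0 GiB

Audio total: 128 + 64 = 192 kbps = 0.192 Mbps.
interview recording: 8.802 Mbps × 5220 s = 45946.4 Mb
product demo: 6.782 Mbps × 1500 s = 10173.0 Mb
TV episode: 3.992 Mbps × 3240 s = 12934.1 Mb
Total: 69053.5 Mb = 8631.7 MB.
= 8.039 GiB.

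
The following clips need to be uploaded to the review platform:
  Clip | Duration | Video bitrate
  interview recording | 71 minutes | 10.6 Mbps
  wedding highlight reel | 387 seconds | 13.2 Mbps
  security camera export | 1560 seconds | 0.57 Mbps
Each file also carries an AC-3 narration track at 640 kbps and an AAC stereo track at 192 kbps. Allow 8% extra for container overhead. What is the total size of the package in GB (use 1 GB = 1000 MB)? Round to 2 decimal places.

Audio total: 640 + 192 = 832 kbps = 0.832 Mbps.
interview recording: 11.432 Mbps × 4260 s × 1.08 = 52596.3 Mb
wedding highlight reel: 14.032 Mbps × 387 s × 1.08 = 5864.8 Mb
security camera export: 1.402 Mbps × 1560 s × 1.08 = 2362.1 Mb
Total: 60823.2 Mb = 7602.9 MB.
= 7.603 GB.

7.60 GB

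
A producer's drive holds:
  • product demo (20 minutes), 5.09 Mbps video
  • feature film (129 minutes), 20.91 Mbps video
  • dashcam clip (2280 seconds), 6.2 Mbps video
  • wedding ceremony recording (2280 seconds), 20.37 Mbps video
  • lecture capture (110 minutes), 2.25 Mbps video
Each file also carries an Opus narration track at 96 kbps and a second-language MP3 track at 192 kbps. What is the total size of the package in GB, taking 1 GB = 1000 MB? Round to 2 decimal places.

Audio total: 96 + 192 = 288 kbps = 0.288 Mbps.
product demo: 5.378 Mbps × 1200 s = 6453.6 Mb
feature film: 21.198 Mbps × 7740 s = 164072.5 Mb
dashcam clip: 6.488 Mbps × 2280 s = 14792.6 Mb
wedding ceremony recording: 20.658 Mbps × 2280 s = 47100.2 Mb
lecture capture: 2.538 Mbps × 6600 s = 16750.8 Mb
Total: 249169.8 Mb = 31146.2 MB.
= 31.15 GB.

31.15 GB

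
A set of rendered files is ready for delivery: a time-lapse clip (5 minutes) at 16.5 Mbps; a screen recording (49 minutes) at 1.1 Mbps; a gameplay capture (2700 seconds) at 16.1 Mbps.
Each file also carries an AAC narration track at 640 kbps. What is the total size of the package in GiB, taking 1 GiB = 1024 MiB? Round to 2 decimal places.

6.46 GiB

Audio: 640 kbps = 0.640 Mbps.
time-lapse clip: 17.140 Mbps × 300 s = 5142.0 Mb
screen recording: 1.740 Mbps × 2940 s = 5115.6 Mb
gameplay capture: 16.740 Mbps × 2700 s = 45198.0 Mb
Total: 55455.6 Mb = 6931.9 MB.
= 6.456 GiB.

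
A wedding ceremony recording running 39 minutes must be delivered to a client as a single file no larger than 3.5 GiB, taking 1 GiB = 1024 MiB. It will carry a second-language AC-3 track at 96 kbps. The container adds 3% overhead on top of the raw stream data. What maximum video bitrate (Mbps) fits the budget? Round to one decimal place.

12.4 Mbps

Budget: 3.5 GiB = 30064.8 Mb.
Stream payload after overhead: 30064.8 / 1.03 = 29189.1 Mb.
39 min = 2340 s
Total bitrate budget: 29189.1 Mb / 2340 s = 12.474 Mbps.
Audio: 96 kbps = 0.096 Mbps.
Video: 12.474 − 0.096 = 12.378 Mbps.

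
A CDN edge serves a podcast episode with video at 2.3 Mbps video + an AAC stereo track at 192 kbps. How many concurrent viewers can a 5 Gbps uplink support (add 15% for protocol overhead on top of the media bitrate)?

1744

Audio: 192 kbps = 0.192 Mbps.
Per-viewer media rate: 2.492 Mbps.
On the wire with 15% overhead: 2.866 Mbps.
5 Gbps = 5,000 Mbps; 5,000 / 2.866 = 1744.71 → 1744 viewers.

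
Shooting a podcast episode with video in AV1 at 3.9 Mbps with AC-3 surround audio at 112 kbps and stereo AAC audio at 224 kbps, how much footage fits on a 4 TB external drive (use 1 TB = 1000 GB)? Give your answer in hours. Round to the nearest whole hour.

2098 hours

Audio total: 112 + 224 = 336 kbps = 0.336 Mbps.
Total bitrate: 3.9 + 0.336 = 4.236 Mbps.
Capacity: 4 TB = 32,000,000 Mb.
Recording time: 32,000,000 / 4.236 = 7,554,297 s ≈ 2,098 hours.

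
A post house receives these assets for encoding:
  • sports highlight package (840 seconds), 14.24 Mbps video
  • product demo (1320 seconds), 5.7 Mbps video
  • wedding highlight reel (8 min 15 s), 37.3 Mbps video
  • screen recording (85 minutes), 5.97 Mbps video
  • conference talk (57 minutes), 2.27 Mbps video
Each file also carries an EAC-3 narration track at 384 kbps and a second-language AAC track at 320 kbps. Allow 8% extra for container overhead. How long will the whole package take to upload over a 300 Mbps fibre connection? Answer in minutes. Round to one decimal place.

Audio total: 384 + 320 = 704 kbps = 0.704 Mbps.
sports highlight package: 14.944 Mbps × 840 s × 1.08 = 13557.2 Mb
product demo: 6.404 Mbps × 1320 s × 1.08 = 9129.5 Mb
wedding highlight reel: 38.004 Mbps × 495 s × 1.08 = 20316.9 Mb
screen recording: 6.674 Mbps × 5100 s × 1.08 = 36760.4 Mb
conference talk: 2.974 Mbps × 3420 s × 1.08 = 10984.8 Mb
Total: 90748.8 Mb = 11343.6 MB.
At 300 Mbps: 90748.8 / 300 = 302 s ≈ 5.04 minutes.

5.0 minutes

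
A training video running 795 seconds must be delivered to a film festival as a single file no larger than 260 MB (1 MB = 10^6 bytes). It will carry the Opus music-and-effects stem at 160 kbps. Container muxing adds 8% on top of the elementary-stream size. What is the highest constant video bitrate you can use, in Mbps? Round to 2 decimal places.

2.26 Mbps

Budget: 260 MB = 2080.0 Mb.
Stream payload after overhead: 2080.0 / 1.08 = 1925.9 Mb.
Total bitrate budget: 1925.9 Mb / 795 s = 2.423 Mbps.
Audio: 160 kbps = 0.160 Mbps.
Video: 2.423 − 0.160 = 2.263 Mbps.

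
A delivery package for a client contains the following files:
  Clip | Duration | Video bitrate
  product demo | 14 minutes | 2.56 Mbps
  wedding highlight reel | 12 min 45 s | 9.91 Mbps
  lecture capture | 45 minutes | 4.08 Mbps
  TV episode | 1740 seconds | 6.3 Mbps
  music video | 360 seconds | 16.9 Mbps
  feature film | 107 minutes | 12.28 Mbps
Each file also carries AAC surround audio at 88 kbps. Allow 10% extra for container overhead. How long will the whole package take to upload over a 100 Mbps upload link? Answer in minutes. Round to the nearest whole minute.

22 minutes

Audio: 88 kbps = 0.088 Mbps.
product demo: 2.648 Mbps × 840 s × 1.10 = 2446.8 Mb
wedding highlight reel: 9.998 Mbps × 765 s × 1.10 = 8413.3 Mb
lecture capture: 4.168 Mbps × 2700 s × 1.10 = 12379.0 Mb
TV episode: 6.388 Mbps × 1740 s × 1.10 = 12226.6 Mb
music video: 16.988 Mbps × 360 s × 1.10 = 6727.2 Mb
feature film: 12.368 Mbps × 6420 s × 1.10 = 87342.8 Mb
Total: 129535.7 Mb = 16192.0 MB.
At 100 Mbps: 129535.7 / 100 = 1295 s ≈ 21.6 minutes.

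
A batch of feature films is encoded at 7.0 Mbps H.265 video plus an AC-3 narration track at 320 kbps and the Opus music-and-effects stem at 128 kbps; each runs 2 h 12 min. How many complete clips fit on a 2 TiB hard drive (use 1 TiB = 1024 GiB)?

298

2 h 12 min = 132 min = 7920 s
Audio total: 320 + 128 = 448 kbps = 0.448 Mbps.
Total bitrate: 7.448 Mbps.
Per item: 7.448 Mbps × 7920 s = 58,988 Mb = 7,374 MB.
Capacity: 2 TiB = 17,592,186 Mb; 298.23 items → 298 complete.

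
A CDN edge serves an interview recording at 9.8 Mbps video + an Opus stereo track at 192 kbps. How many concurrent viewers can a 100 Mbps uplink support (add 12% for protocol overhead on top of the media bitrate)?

8

Audio: 192 kbps = 0.192 Mbps.
Per-viewer media rate: 9.992 Mbps.
On the wire with 12% overhead: 11.191 Mbps.
100 Mbps = 100.0 Mbps; 100.0 / 11.191 = 8.94 → 8 viewers.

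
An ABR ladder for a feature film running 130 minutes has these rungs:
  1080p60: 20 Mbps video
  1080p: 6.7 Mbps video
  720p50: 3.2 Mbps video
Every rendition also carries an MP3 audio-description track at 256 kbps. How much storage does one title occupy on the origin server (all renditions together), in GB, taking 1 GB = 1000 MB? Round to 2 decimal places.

29.90 GB

130 min = 7800 s
Audio: 256 kbps = 0.256 Mbps.
Sum of rendition bitrates: (20+0.256) + (6.7+0.256) + (3.2+0.256) = 30.668 Mbps.
× 7800 s = 239,210 Mb = 29,901 MB = 29.90 GB.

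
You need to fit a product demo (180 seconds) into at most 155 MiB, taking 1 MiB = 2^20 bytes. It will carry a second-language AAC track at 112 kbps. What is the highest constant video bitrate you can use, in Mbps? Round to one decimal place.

Budget: 155 MiB = 1300.2 Mb.
Total bitrate budget: 1300.2 Mb / 180 s = 7.224 Mbps.
Audio: 112 kbps = 0.112 Mbps.
Video: 7.224 − 0.112 = 7.112 Mbps.

7.1 Mbps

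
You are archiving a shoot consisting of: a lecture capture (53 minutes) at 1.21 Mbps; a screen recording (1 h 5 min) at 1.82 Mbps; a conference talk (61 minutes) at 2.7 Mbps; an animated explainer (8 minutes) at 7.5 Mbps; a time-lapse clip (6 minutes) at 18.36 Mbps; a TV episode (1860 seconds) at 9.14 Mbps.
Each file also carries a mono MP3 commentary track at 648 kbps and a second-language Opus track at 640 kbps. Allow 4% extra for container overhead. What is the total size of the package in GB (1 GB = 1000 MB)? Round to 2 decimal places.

Audio total: 648 + 640 = 1288 kbps = 1.288 Mbps.
lecture capture: 2.498 Mbps × 3180 s × 1.04 = 8261.4 Mb
screen recording: 3.108 Mbps × 3900 s × 1.04 = 12606.0 Mb
conference talk: 3.988 Mbps × 3660 s × 1.04 = 15179.9 Mb
animated explainer: 8.788 Mbps × 480 s × 1.04 = 4387.0 Mb
time-lapse clip: 19.648 Mbps × 360 s × 1.04 = 7356.2 Mb
TV episode: 10.428 Mbps × 1860 s × 1.04 = 20171.9 Mb
Total: 67962.5 Mb = 8495.3 MB.
= 8.495 GB.

8.50 GB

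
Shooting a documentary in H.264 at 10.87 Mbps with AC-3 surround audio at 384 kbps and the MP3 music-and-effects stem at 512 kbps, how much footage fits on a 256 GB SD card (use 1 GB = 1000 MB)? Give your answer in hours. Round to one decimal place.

48.4 hours

Audio total: 384 + 512 = 896 kbps = 0.896 Mbps.
Total bitrate: 10.87 + 0.896 = 11.766 Mbps.
Capacity: 256 GB = 2,048,000 Mb.
Recording time: 2,048,000 / 11.766 = 174,061 s ≈ 48.4 hours.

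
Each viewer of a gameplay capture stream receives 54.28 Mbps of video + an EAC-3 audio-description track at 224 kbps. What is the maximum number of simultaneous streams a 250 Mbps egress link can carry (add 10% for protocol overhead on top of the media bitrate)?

Audio: 224 kbps = 0.224 Mbps.
Per-viewer media rate: 54.504 Mbps.
On the wire with 10% overhead: 59.954 Mbps.
250 Mbps = 250.0 Mbps; 250.0 / 59.954 = 4.17 → 4 viewers.

4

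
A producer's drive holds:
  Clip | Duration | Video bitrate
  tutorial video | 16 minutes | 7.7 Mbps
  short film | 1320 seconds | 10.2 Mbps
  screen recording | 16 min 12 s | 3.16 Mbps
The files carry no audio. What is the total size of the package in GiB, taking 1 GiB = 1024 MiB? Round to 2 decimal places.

2.79 GiB

tutorial video: 7.700 Mbps × 960 s = 7392.0 Mb
short film: 10.200 Mbps × 1320 s = 13464.0 Mb
screen recording: 3.160 Mbps × 972 s = 3071.5 Mb
Total: 23927.5 Mb = 2990.9 MB.
= 2.786 GiB.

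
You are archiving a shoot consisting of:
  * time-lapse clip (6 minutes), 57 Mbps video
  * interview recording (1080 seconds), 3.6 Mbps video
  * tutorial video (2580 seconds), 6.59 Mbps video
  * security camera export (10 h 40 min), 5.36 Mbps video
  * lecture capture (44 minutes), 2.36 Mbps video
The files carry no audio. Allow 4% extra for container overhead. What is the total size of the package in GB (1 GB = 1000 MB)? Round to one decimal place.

time-lapse clip: 57.000 Mbps × 360 s × 1.04 = 21340.8 Mb
interview recording: 3.600 Mbps × 1080 s × 1.04 = 4043.5 Mb
tutorial video: 6.590 Mbps × 2580 s × 1.04 = 17682.3 Mb
security camera export: 5.360 Mbps × 38400 s × 1.04 = 214057.0 Mb
lecture capture: 2.360 Mbps × 2640 s × 1.04 = 6479.6 Mb
Total: 263603.2 Mb = 32950.4 MB.
= 32.95 GB.

33.0 GB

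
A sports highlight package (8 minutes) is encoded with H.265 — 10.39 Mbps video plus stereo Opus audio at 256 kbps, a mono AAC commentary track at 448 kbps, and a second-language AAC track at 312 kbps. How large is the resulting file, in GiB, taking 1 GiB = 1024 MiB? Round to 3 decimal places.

0.637 GiB

8 min = 480 s
Audio total: 256 + 448 + 312 = 1016 kbps = 1.016 Mbps.
Total bitrate: 10.39 + 1.016 = 11.406 Mbps.
Stream data: 11.406 Mbps × 480 s = 5474.9 Mb.
5,475 Mb = 684,360,000 bytes ÷ 1,073,741,824 = 0.6374 GiB.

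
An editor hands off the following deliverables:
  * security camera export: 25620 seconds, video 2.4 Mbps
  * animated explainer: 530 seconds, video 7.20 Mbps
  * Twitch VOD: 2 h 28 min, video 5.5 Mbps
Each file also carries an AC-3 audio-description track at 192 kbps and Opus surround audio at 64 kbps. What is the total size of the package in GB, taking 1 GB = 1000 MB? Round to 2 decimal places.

15.39 GB

Audio total: 192 + 64 = 256 kbps = 0.256 Mbps.
security camera export: 2.656 Mbps × 25620 s = 68046.7 Mb
animated explainer: 7.456 Mbps × 530 s = 3951.7 Mb
Twitch VOD: 5.756 Mbps × 8880 s = 51113.3 Mb
Total: 123111.7 Mb = 15389.0 MB.
= 15.39 GB.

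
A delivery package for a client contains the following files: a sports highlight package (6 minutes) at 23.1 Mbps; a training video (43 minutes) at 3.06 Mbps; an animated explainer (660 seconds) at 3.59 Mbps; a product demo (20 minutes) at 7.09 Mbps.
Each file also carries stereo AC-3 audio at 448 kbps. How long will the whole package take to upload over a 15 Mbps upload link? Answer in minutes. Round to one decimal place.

Audio: 448 kbps = 0.448 Mbps.
sports highlight package: 23.548 Mbps × 360 s = 8477.3 Mb
training video: 3.508 Mbps × 2580 s = 9050.6 Mb
animated explainer: 4.038 Mbps × 660 s = 2665.1 Mb
product demo: 7.538 Mbps × 1200 s = 9045.6 Mb
Total: 29238.6 Mb = 3654.8 MB.
At 15 Mbps: 29238.6 / 15 = 1949 s ≈ 32.5 minutes.

32.5 minutes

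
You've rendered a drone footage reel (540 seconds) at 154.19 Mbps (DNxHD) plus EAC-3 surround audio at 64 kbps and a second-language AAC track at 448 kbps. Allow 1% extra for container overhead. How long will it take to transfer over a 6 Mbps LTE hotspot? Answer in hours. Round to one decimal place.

3.9 hours

Audio total: 64 + 448 = 512 kbps = 0.512 Mbps.
Total bitrate: 154.702 Mbps.
File: 154.702 Mbps × 540 s = 83539.1 Mb.
With 1% container overhead: ×1.01. → 84374.5 Mb.
At 6 Mbps: 84374.5 / 6 = 14062.4 s ≈ 3.91 hours.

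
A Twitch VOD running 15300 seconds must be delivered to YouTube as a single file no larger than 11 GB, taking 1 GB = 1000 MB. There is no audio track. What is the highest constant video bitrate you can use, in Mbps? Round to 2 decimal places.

5.75 Mbps

Budget: 11 GB = 88000.0 Mb.
Total bitrate budget: 88000.0 Mb / 15300 s = 5.752 Mbps.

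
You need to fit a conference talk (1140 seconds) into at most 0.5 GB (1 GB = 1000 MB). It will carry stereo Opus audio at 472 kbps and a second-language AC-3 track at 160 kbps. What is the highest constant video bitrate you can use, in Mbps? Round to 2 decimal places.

2.88 Mbps

Budget: 0.5 GB = 4000.0 Mb.
Total bitrate budget: 4000.0 Mb / 1140 s = 3.509 Mbps.
Audio total: 472 + 160 = 632 kbps = 0.632 Mbps.
Video: 3.509 − 0.632 = 2.877 Mbps.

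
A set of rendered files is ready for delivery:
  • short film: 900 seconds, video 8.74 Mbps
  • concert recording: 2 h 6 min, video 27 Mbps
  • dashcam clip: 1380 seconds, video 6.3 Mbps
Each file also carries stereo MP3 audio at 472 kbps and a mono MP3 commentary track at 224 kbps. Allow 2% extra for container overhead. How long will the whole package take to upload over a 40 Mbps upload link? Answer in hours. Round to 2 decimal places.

Audio total: 472 + 224 = 696 kbps = 0.696 Mbps.
short film: 9.436 Mbps × 900 s × 1.02 = 8662.2 Mb
concert recording: 27.696 Mbps × 7560 s × 1.02 = 213569.4 Mb
dashcam clip: 6.996 Mbps × 1380 s × 1.02 = 9847.6 Mb
Total: 232079.2 Mb = 29009.9 MB.
At 40 Mbps: 232079.2 / 40 = 5802 s ≈ 1.61 hours.

1.61 hours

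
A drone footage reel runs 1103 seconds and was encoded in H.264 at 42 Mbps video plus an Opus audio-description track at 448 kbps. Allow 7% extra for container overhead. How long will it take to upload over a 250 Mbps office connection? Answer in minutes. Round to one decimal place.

Audio: 448 kbps = 0.448 Mbps.
Total bitrate: 42.448 Mbps.
File: 42.448 Mbps × 1103 s = 46820.1 Mb.
With 7% container overhead: ×1.07. → 50097.6 Mb.
At 250 Mbps: 50097.6 / 250 = 200.4 s ≈ 3.34 minutes.

3.3 minutes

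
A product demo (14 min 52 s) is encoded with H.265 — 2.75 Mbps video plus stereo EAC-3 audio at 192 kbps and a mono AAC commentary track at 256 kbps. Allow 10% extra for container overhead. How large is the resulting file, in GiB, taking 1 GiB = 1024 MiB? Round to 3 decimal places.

0.365 GiB

14 min 52 s = 892 s
Audio total: 192 + 256 = 448 kbps = 0.448 Mbps.
Total bitrate: 2.75 + 0.448 = 3.198 Mbps.
Stream data: 3.198 Mbps × 892 s = 2852.6 Mb.
With 10% container overhead: ×1.10.
3,138 Mb = 392,234,700 bytes ÷ 1,073,741,824 = 0.3653 GiB.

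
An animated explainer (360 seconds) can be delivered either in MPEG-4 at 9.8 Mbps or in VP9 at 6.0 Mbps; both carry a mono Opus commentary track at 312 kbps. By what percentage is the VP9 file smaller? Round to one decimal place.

37.6%

Audio: 312 kbps = 0.312 Mbps.
MPEG-4: 10.112 Mbps × 360 s = 3640.3 Mb = 455.040 MB.
VP9: 6.312 Mbps × 360 s = 2272.3 Mb = 284.040 MB.
Reduction: (1 − 284.040/455.040) × 100 = 37.58%.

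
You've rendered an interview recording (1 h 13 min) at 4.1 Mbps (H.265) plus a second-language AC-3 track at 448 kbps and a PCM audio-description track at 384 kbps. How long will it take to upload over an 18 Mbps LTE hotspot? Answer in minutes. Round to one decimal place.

20.0 minutes

1 h 13 min = 73 min = 4380 s
Audio total: 448 + 384 = 832 kbps = 0.832 Mbps.
Total bitrate: 4.932 Mbps.
File: 4.932 Mbps × 4380 s = 21602.2 Mb.
At 18 Mbps: 21602.2 / 18 = 1200.1 s ≈ 20 minutes.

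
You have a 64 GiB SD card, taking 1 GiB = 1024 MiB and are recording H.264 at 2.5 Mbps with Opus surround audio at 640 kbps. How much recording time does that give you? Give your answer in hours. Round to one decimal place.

Audio: 640 kbps = 0.640 Mbps.
Total bitrate: 2.5 + 0.640 = 3.140 Mbps.
Capacity: 64 GiB = 549,756 Mb.
Recording time: 549,756 / 3.140 = 175,081 s ≈ 48.6 hours.

48.6 hours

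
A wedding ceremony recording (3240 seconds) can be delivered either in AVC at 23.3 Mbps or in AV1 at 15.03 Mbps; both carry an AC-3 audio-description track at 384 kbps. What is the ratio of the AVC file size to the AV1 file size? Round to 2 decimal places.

Audio: 384 kbps = 0.384 Mbps.
AVC: 23.684 Mbps × 3240 s = 76736.2 Mb = 9.592 GB.
AV1: 15.414 Mbps × 3240 s = 49941.4 Mb = 6.243 GB.
Ratio: 9.592 / 6.243 = 1.537.

1.54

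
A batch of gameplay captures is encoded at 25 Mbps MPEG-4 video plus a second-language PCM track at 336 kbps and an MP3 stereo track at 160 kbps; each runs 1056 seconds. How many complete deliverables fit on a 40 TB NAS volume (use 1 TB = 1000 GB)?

Audio total: 336 + 160 = 496 kbps = 0.496 Mbps.
Total bitrate: 25.496 Mbps.
Per item: 25.496 Mbps × 1056 s = 26,924 Mb = 3,365 MB.
Capacity: 40 TB = 320,000,000 Mb; 11885.41 items → 11885 complete.

11885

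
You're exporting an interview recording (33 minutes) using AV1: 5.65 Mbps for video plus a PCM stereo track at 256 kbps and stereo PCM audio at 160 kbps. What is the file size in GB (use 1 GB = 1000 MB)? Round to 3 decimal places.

1.501 GB

33 min = 1980 s
Audio total: 256 + 160 = 416 kbps = 0.416 Mbps.
Total bitrate: 5.65 + 0.416 = 6.066 Mbps.
Stream data: 6.066 Mbps × 1980 s = 12010.7 Mb.
12,011 Mb ÷ 8 = 1,501 MB → 1.501 GB.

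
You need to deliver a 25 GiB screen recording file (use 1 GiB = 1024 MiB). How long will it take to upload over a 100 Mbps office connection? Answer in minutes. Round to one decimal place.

File: 25 GiB = 214748.4 Mb.
At 100 Mbps: 214748.4 / 100 = 2147.5 s ≈ 35.8 minutes.

35.8 minutes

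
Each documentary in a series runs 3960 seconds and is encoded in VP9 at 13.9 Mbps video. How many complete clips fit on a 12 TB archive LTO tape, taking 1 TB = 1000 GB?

1744

Per item: 13.900 Mbps × 3960 s = 55,044 Mb = 6,880 MB.
Capacity: 12 TB = 96,000,000 Mb; 1744.06 items → 1744 complete.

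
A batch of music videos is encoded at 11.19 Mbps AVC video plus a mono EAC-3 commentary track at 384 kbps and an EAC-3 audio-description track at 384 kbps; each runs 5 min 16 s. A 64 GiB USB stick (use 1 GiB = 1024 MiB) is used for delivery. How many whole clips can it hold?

145

5 min 16 s = 316 s
Audio total: 384 + 384 = 768 kbps = 0.768 Mbps.
Total bitrate: 11.958 Mbps.
Per item: 11.958 Mbps × 316 s = 3,779 Mb = 472.3 MB.
Capacity: 64 GiB = 549,756 Mb; 145.49 items → 145 complete.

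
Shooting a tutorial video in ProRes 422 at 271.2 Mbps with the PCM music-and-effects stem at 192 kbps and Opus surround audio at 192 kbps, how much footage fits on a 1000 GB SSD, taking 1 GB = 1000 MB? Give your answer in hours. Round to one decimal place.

8.2 hours

Audio total: 192 + 192 = 384 kbps = 0.384 Mbps.
Total bitrate: 271.2 + 0.384 = 271.584 Mbps.
Capacity: 1000 GB = 8,000,000 Mb.
Recording time: 8,000,000 / 271.584 = 29,457 s ≈ 8.18 hours.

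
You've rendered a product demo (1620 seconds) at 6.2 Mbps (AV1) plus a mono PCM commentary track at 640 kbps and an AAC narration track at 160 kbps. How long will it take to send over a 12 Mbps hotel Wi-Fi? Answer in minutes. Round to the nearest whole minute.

16 minutes

Audio total: 640 + 160 = 800 kbps = 0.800 Mbps.
Total bitrate: 7.000 Mbps.
File: 7.000 Mbps × 1620 s = 11340.0 Mb.
At 12 Mbps: 11340.0 / 12 = 945.0 s ≈ 15.8 minutes.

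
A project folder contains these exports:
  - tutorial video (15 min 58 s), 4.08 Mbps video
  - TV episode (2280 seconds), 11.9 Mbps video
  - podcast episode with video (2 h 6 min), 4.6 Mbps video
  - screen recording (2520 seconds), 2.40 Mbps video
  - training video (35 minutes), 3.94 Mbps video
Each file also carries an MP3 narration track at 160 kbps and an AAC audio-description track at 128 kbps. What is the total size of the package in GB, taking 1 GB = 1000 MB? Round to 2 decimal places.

10.57 GB

Audio total: 160 + 128 = 288 kbps = 0.288 Mbps.
tutorial video: 4.368 Mbps × 958 s = 4184.5 Mb
TV episode: 12.188 Mbps × 2280 s = 27788.6 Mb
podcast episode with video: 4.888 Mbps × 7560 s = 36953.3 Mb
screen recording: 2.688 Mbps × 2520 s = 6773.8 Mb
training video: 4.228 Mbps × 2100 s = 8878.8 Mb
Total: 84579.0 Mb = 10572.4 MB.
= 10.57 GB.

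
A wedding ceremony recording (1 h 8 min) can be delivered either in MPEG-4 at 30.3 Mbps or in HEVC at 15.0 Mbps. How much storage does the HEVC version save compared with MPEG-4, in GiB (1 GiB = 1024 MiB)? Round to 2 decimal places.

7.27 GiB

1 h 8 min = 68 min = 4080 s
MPEG-4: 30.300 Mbps × 4080 s = 123624.0 Mb = 14.392 GiB.
HEVC: 15.000 Mbps × 4080 s = 61200.0 Mb = 7.125 GiB.
Saving: 14.392 − 7.125 = 7.267 GiB.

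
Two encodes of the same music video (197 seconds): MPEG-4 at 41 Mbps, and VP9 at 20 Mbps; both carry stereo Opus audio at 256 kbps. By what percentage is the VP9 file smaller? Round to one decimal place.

Audio: 256 kbps = 0.256 Mbps.
MPEG-4: 41.256 Mbps × 197 s = 8127.4 Mb = 1.016 GB.
VP9: 20.256 Mbps × 197 s = 3990.4 Mb = 0.499 GB.
Reduction: (1 − 0.499/1.016) × 100 = 50.90%.

50.9%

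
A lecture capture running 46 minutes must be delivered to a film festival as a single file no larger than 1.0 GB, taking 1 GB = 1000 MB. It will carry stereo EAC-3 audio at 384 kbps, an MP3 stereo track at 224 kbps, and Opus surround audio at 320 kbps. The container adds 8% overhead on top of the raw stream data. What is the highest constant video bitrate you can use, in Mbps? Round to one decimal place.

1.8 Mbps

Budget: 1.0 GB = 8000.0 Mb.
Stream payload after overhead: 8000.0 / 1.08 = 7407.4 Mb.
46 min = 2760 s
Total bitrate budget: 7407.4 Mb / 2760 s = 2.684 Mbps.
Audio total: 384 + 224 + 320 = 928 kbps = 0.928 Mbps.
Video: 2.684 − 0.928 = 1.756 Mbps.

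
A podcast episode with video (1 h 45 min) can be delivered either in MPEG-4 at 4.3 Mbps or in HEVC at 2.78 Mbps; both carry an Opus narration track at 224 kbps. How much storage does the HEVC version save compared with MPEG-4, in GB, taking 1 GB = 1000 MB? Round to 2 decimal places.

1.20 GB

1 h 45 min = 105 min = 6300 s
Audio: 224 kbps = 0.224 Mbps.
MPEG-4: 4.524 Mbps × 6300 s = 28501.2 Mb = 3.563 GB.
HEVC: 3.004 Mbps × 6300 s = 18925.2 Mb = 2.366 GB.
Saving: 3.563 − 2.366 = 1.197 GB.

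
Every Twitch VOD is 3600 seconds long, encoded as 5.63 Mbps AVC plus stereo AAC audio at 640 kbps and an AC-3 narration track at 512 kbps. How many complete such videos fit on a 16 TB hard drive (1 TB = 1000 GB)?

Audio total: 640 + 512 = 1152 kbps = 1.152 Mbps.
Total bitrate: 6.782 Mbps.
Per item: 6.782 Mbps × 3600 s = 24,415 Mb = 3,052 MB.
Capacity: 16 TB = 128,000,000 Mb; 5242.64 items → 5242 complete.

5242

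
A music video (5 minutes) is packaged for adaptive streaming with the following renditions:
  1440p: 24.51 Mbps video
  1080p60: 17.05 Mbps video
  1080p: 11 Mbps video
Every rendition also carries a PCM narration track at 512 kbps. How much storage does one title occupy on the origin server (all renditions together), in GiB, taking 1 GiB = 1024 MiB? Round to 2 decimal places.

1.89 GiB

5 min = 300 s
Audio: 512 kbps = 0.512 Mbps.
Sum of rendition bitrates: (24.51+0.512) + (17.05+0.512) + (11+0.512) = 54.096 Mbps.
× 300 s = 16,229 Mb = 2,029 MB = 1.889 GiB.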